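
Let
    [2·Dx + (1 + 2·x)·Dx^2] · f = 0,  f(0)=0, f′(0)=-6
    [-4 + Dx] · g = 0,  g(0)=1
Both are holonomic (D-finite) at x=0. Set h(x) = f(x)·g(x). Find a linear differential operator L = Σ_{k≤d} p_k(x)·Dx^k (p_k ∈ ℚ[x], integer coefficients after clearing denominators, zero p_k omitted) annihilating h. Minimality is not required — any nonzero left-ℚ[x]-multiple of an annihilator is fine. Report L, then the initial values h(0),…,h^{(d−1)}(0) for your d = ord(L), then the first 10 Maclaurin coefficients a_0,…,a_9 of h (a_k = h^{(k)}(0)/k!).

f: a_k = 0, -6, 6, -8, 12, -96/5, 32, -384/7, 96, -512/3, …
g: a_k = 1, 4, 8, 32/3, 32/3, 128/15, 256/45, 1024/315, 512/315, 2048/2835, …
Product ⇒ symmetric product L₀, ord ≤ 2.
L = (8 + 32·x) + (-6 - 16·x)·Dx + (1 + 2·x)·Dx^2  (order 2).
h: a_k = 0, -6, -18, -32, -36, -176/5, -64/3, -2176/105, 32/15, -1408/63, …
ICs: h(0) = 0, h′(0) = -6.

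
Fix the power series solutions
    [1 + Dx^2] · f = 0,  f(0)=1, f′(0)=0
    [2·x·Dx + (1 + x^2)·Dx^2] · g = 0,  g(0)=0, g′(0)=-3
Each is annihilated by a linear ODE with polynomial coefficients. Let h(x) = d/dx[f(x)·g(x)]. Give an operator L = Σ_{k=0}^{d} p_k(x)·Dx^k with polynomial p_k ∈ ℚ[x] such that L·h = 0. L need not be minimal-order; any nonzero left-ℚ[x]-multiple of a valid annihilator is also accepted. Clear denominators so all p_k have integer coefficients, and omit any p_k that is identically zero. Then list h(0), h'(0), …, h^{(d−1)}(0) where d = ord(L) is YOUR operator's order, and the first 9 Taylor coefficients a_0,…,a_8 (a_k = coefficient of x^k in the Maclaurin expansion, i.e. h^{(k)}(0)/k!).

f: a_k = 1, 0, -1/2, 0, 1/24, 0, -1/720, 0, 1/40320, …
g: a_k = 0, -3, 0, 1, 0, -3/5, 0, 3/7, 0, …
L₀ := L_f ⊗_s L_g (sym. prod.), ord ≤ 4.
Differentiate: ansatz ord ≤ ord L₀ ⇒ L.
L = (110 + 294·x^2 + 461·x^4 + 96·x^6 + 12·x^8 + 2·x^10 + x^12) + (68·x + 284·x^3 + 280·x^5 + 80·x^7 + 20·x^9 + 4·x^11)·Dx + (120 + 340·x^2 + 534·x^4 + 148·x^6 + 32·x^8 + 8·x^10 + 2·x^12)·Dx^2 + (68·x + 284·x^3 + 280·x^5 + 80·x^7 + 20·x^9 + 4·x^11)·Dx^3 + (10 + 46·x^2 + 73·x^4 + 52·x^6 + 20·x^8 + 6·x^10 + x^12)·Dx^4  (order 4).
h: a_k = -3, 0, 15/2, 0, -49/8, 0, 1301/240, 0, -23147/4480, …
ICs: h(0) = -3, h′(0) = 0, h′′(0) = 15, h′′′(0) = 0.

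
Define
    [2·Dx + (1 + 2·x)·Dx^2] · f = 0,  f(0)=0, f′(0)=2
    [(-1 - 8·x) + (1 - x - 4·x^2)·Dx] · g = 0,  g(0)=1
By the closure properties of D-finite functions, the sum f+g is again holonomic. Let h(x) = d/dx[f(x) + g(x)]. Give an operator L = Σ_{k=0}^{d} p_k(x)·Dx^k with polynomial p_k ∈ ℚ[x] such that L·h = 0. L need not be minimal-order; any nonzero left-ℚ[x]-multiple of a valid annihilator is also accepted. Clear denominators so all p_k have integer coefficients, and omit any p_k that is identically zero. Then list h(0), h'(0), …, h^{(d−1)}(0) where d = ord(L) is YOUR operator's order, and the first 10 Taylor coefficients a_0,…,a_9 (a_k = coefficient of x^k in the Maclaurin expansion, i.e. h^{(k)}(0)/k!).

f: a_k = 0, 2, -2, 8/3, -4, 32/5, -32/3, 128/7, -32, 512/9, …
g: a_k = 1, 1, 5, 9, 29, 65, 181, 441, 1165, 2929, …
L₀ := lclm(L_f,L_g); ord L₀ ≤ 2+1.
h₀' ⇒ L via d/dx closure of L₀.
L = (-94 - 644·x - 1664·x^2 - 1920·x^3 - 1536·x^4) + (-23 - 324·x - 1448·x^2 - 3072·x^3 - 3904·x^4 - 2560·x^5)·Dx + (6 + 35·x + 53·x^2 - 98·x^3 - 528·x^4 - 864·x^5 - 512·x^6)·Dx^2  (order 2).
h: a_k = 3, 6, 35, 100, 357, 1022, 3215, 9064, 26873, 74866, …
ICs: h(0) = 3, h′(0) = 6.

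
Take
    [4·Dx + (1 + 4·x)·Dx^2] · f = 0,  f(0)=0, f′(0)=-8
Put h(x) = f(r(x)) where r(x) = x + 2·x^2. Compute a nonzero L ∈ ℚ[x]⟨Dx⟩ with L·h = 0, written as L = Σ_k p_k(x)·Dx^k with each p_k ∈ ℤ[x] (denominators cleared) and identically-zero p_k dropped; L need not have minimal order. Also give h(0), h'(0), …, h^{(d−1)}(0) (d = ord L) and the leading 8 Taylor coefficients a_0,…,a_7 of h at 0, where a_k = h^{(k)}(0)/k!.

L = (16·x + 32·x^2)·Dx + (1 + 8·x + 24·x^2 + 32·x^3)·Dx^2  (order 2).
h: a_k = 0, -8, 0, 64/3, -64, 512/5, 0, -4096/7, …
ICs: h(0) = 0, h′(0) = -8.

f: a_k = 0, -8, 16, -128/3, 128, -2048/5, 4096/3, -32768/7, …
f∘r: x↦r, Dx↦Dx/r' in L_f ⇒ L₀.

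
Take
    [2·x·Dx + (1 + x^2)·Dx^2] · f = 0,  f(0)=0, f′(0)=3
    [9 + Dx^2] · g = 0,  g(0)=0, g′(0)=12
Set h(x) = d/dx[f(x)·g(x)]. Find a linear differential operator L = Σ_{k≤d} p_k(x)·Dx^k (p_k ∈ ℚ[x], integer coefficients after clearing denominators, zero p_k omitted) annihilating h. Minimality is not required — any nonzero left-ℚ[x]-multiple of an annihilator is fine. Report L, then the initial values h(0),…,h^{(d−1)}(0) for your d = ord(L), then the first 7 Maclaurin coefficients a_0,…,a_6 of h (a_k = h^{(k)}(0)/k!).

f: a_k = 0, 3, 0, -1, 0, 3/5, 0, …
g: a_k = 0, 12, 0, -18, 0, 81/10, 0, …
Product ⇒ symmetric product L₀, ord ≤ 4.
h=h₀': d/dx-closure on L₀ ⇒ L.
L = (20358 + 86886·x^2 + 157437·x^4 + 155520·x^6 + 96228·x^8 + 36450·x^10 + 6561·x^12) + (6372·x + 25596·x^3 + 39960·x^5 + 32400·x^7 + 14580·x^9 + 2916·x^11)·Dx + (3432 + 15828·x^2 + 31110·x^4 + 33588·x^6 + 22032·x^8 + 8424·x^10 + 1458·x^12)·Dx^2 + (708·x + 2844·x^3 + 4440·x^5 + 3600·x^7 + 1620·x^9 + 324·x^11)·Dx^3 + (130 + 686·x^2 + 1513·x^4 + 1812·x^6 + 1260·x^8 + 486·x^10 + 81·x^12)·Dx^4  (order 4).
h: a_k = 0, 72, 0, -264, 0, 297, 0, …
ICs: h(0) = 0, h′(0) = 72, h′′(0) = 0, h′′′(0) = -1584.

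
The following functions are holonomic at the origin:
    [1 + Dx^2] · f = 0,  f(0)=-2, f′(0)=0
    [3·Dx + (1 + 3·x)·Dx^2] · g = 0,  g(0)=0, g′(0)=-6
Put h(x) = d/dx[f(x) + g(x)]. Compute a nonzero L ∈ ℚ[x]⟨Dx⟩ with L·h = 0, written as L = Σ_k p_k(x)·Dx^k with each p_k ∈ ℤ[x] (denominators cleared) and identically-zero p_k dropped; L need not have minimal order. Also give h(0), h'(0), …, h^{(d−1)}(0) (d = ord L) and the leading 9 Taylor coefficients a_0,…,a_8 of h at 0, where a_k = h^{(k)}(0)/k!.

L = (165 + 18·x + 27·x^2) + (19 + 63·x + 27·x^2 + 27·x^3)·Dx + (165 + 18·x + 27·x^2)·Dx^2 + (19 + 63·x + 27·x^2 + 27·x^3)·Dx^3  (order 3).
h: a_k = -6, 20, -54, 485/3, -486, 87481/60, -4374, 33067439/2520, -39366, …
ICs: h(0) = -6, h′(0) = 20, h′′(0) = -108.

f: a_k = -2, 0, 1, 0, -1/12, 0, 1/360, 0, -1/20160, …
g: a_k = 0, -6, 9, -18, 81/2, -486/5, 243, -4374/7, 6561/4, …
h₀=f+g: left-lcm gives L₀, ord ≤ 4.
h₀' ⇒ L via d/dx closure of L₀.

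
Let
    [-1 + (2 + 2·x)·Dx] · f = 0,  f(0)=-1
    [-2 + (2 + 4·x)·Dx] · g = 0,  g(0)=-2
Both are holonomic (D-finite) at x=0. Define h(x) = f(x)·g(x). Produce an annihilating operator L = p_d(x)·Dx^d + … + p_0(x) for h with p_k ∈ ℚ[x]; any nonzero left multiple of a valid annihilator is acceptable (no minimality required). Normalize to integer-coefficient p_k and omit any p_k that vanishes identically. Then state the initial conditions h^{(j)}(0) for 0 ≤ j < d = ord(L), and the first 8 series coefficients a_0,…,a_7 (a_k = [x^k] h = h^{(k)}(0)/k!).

L = (-3 - 4·x) + (2 + 6·x + 4·x^2)·Dx  (order 1).
h: a_k = 2, 3, -1/4, 3/8, -37/64, 117/128, -757/512, 2499/1024, …
ICs: h(0) = 2.

f: a_k = -1, -1/2, 1/8, -1/16, 5/128, -7/256, 21/1024, -33/2048, …
g: a_k = -2, -2, 1, -1, 5/4, -7/4, 21/8, -33/8, …
f·g: L₀ = L_f ⊗_s L_g, ord ≤ 1·1.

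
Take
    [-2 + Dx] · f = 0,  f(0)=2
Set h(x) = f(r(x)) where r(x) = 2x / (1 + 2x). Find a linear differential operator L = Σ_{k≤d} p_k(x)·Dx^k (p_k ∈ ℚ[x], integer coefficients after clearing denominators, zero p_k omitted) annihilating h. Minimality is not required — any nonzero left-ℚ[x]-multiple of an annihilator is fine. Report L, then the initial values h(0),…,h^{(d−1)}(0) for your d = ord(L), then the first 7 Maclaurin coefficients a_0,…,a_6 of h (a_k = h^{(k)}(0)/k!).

f: a_k = 2, 4, 4, 8/3, 4/3, 8/15, 8/45, …
Substitute x→r, Dx→(1/r')Dx; clear ⇒ L₀.
L = -4 + (1 + 4·x + 4·x^2)·Dx  (order 1).
h: a_k = 2, 8, 0, -32/3, 64/3, -128/5, 512/45, …
ICs: h(0) = 2.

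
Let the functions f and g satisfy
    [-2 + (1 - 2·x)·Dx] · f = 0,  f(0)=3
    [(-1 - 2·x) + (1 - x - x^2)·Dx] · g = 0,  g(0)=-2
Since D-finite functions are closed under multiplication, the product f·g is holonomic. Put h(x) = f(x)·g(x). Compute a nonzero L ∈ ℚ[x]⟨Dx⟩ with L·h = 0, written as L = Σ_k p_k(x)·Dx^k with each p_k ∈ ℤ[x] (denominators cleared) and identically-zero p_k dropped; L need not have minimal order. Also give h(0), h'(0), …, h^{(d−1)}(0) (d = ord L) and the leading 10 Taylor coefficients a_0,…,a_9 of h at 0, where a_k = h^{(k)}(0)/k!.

f: a_k = 3, 6, 12, 24, 48, 96, 192, 384, 768, 1536, …
g: a_k = -2, -2, -4, -6, -10, -16, -26, -42, -68, -110, …
Product ⇒ symmetric product L₀, ord ≤ 1.
L = (-3 + 2·x + 6·x^2) + (1 - 3·x + x^2 + 2·x^3)·Dx  (order 1).
h: a_k = -6, -18, -48, -114, -258, -564, -1206, -2538, -5280, -10890, …
ICs: h(0) = -6.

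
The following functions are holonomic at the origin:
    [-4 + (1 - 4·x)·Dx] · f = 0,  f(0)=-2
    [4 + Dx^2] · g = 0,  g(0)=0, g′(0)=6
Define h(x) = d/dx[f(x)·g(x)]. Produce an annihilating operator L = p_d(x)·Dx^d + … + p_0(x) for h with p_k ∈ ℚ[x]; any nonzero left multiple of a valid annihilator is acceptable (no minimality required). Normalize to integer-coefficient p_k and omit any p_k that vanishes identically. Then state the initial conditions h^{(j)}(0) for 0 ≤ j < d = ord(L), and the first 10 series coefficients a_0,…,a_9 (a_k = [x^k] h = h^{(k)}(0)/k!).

f: a_k = -2, -8, -32, -128, -512, -2048, -8192, -32768, -131072, -524288, …
g: a_k = 0, 6, 0, -4, 0, 4/5, 0, -8/105, 0, 4/945, …
f·g: L₀ = L_f ⊗_s L_g, ord ≤ 1·2.
h₀' ⇒ L via d/dx closure of L₀.
L = (-28 - 32·x + 64·x^2) + (-8 + 32·x)·Dx + (1 - 8·x + 16·x^2)·Dx^2  (order 2).
h: a_k = -12, -96, -552, -2944, -14728, -353472/5, -4948592/15, -158354944/105, -101799608/15, -814396864/27, …
ICs: h(0) = -12, h′(0) = -96.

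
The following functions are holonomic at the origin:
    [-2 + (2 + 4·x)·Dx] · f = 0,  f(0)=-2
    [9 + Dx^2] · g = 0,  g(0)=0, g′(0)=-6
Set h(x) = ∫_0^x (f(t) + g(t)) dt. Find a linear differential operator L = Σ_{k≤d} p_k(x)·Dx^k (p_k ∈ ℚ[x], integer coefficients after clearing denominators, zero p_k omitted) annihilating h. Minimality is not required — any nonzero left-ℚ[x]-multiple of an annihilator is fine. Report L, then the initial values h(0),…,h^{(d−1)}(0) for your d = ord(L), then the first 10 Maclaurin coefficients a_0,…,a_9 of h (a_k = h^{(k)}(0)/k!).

f: a_k = -2, -2, 1, -1, 5/4, -7/4, 21/8, -33/8, 429/64, -715/64, …
g: a_k = 0, -6, 0, 9, 0, -81/20, 0, 243/280, 0, -243/2240, …
h₀=f+g: left-lcm gives L₀, ord ≤ 3.
h=∫₀ˣh₀: take L = L₀·Dx.
L = (-27 - 81·x - 81·x^2)·Dx + (18 + 117·x + 243·x^2 + 162·x^3)·Dx^2 + (-3 - 9·x - 9·x^2)·Dx^3 + (2 + 13·x + 27·x^2 + 18·x^3)·Dx^4  (order 4).
h: a_k = 0, -2, -4, 1/3, 2, 1/4, -29/30, 3/8, -57/140, 143/192, …
ICs: h(0) = 0, h′(0) = -2, h′′(0) = -8, h′′′(0) = 2.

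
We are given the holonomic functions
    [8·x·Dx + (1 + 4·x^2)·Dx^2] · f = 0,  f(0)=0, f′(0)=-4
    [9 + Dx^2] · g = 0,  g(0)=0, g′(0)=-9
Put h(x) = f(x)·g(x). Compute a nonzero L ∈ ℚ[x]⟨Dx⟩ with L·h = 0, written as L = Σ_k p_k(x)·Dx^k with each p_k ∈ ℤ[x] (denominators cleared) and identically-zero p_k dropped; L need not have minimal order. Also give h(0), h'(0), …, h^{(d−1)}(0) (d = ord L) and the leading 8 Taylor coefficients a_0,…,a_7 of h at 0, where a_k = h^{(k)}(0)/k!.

L = (2925 + 31536·x^2 + 95904·x^4 + 186624·x^6 + 186624·x^8) + (2448·x + 20160·x^3 + 62208·x^5 + 82944·x^7)·Dx + (442 + 5088·x^2 + 19008·x^4 + 41472·x^6 + 41472·x^8)·Dx^2 + (272·x + 2240·x^3 + 6912·x^5 + 9216·x^7)·Dx^3 + (13 + 176·x^2 + 928·x^4 + 2304·x^6 + 2304·x^8)·Dx^4  (order 4).
h: a_k = 0, 0, 36, 0, -102, 0, 423/2, 0, …
ICs: h(0) = 0, h′(0) = 0, h′′(0) = 72, h′′′(0) = 0.

f: a_k = 0, -4, 0, 16/3, 0, -64/5, 0, 256/7, …
g: a_k = 0, -9, 0, 27/2, 0, -243/40, 0, 729/560, …
Sym-product of L_f,L_g gives L₀ (≤ ord 4).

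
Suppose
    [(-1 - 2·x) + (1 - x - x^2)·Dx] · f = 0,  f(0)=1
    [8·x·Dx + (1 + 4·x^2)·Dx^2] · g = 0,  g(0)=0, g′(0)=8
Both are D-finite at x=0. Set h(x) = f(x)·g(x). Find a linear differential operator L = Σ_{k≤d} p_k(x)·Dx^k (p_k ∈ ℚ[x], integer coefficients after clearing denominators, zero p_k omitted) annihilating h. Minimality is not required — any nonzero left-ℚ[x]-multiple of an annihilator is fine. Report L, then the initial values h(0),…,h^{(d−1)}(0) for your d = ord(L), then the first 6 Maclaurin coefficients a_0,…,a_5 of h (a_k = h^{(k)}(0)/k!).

f: a_k = 1, 1, 2, 3, 5, 8, …
g: a_k = 0, 8, 0, -32/3, 0, 128/5, …
Product ⇒ symmetric product L₀, ord ≤ 2.
L = (2 + 8·x + 24·x^2) + (2 - 4·x + 16·x^2 + 24·x^3)·Dx + (-1 + x - 3·x^2 + 4·x^3 + 4·x^4)·Dx^2  (order 2).
h: a_k = 0, 8, 8, 16/3, 40/3, 664/15, …
ICs: h(0) = 0, h′(0) = 8.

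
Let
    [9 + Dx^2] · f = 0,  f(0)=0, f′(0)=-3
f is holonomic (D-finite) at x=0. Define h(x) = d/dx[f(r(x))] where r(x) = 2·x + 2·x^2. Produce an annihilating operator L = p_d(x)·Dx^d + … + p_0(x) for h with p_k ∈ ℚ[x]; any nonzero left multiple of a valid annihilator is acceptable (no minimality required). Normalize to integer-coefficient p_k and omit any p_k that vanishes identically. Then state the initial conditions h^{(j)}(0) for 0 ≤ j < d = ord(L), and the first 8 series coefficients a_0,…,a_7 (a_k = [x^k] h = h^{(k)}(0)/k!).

L = (48 + 288·x + 864·x^2 + 1152·x^3 + 576·x^4) + (-6 - 12·x)·Dx + (1 + 4·x + 4·x^2)·Dx^2  (order 2).
h: a_k = -6, -12, 108, 432, 216, -1728, -20736/5, -10368/5, …
ICs: h(0) = -6, h′(0) = -12.

f: a_k = 0, -3, 0, 9/2, 0, -81/40, 0, 243/560, …
f∘r: x↦r, Dx↦Dx/r' in L_f ⇒ L₀.
h=h₀': d/dx-closure on L₀ ⇒ L.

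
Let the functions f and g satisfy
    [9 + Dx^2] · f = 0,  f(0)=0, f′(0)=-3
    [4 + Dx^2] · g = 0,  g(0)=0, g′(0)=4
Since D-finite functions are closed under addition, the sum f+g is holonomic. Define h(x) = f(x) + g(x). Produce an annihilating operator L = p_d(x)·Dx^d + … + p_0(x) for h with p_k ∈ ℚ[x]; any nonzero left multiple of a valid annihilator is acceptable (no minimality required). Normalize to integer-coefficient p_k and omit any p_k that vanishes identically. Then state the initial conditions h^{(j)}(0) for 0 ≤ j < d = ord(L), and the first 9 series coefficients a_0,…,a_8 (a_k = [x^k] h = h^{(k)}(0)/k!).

L = 36 + 13·Dx^2 + Dx^4  (order 4).
h: a_k = 0, 1, 0, 11/6, 0, -179/120, 0, 1931/5040, 0, …
ICs: h(0) = 0, h′(0) = 1, h′′(0) = 0, h′′′(0) = 11.

f: a_k = 0, -3, 0, 9/2, 0, -81/40, 0, 243/560, 0, …
g: a_k = 0, 4, 0, -8/3, 0, 8/15, 0, -16/315, 0, …
L₀ := lclm(L_f,L_g); ord L₀ ≤ 2+2.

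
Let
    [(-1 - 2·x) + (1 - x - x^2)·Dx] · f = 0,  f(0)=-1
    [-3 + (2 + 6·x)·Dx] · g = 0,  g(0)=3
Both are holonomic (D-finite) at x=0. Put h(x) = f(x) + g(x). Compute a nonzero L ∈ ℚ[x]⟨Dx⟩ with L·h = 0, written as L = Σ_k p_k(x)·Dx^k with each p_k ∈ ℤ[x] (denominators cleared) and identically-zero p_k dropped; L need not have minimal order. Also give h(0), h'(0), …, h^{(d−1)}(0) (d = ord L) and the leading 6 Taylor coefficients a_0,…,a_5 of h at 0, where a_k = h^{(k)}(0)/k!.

f: a_k = -1, -1, -2, -3, -5, -8, …
g: a_k = 3, 9/2, -27/8, 81/16, -1215/128, 5103/256, …
Sum ⇒ L₀ = lclm(L_f,L_g) in ℚ(x)⟨Dx⟩.
L = (-33 - 117·x - 117·x^2 - 90·x^3) + (25 + 102·x + 303·x^2 + 378·x^3 + 225·x^4)·Dx + (2 - 22·x - 90·x^2 + 38·x^3 + 198·x^4 + 90·x^5)·Dx^2  (order 2).
h: a_k = 2, 7/2, -43/8, 33/16, -1855/128, 3055/256, …
ICs: h(0) = 2, h′(0) = 7/2.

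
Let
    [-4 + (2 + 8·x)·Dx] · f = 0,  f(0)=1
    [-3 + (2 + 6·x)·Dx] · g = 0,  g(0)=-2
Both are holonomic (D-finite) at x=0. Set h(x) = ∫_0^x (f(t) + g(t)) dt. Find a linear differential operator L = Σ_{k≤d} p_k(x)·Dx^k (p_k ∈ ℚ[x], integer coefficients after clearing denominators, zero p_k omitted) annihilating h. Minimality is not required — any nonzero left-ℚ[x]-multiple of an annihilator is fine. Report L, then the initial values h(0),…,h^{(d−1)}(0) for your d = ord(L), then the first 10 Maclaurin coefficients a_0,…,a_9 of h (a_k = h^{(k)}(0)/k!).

L = -6·Dx + (7 + 24·x)·Dx^2 + (2 + 14·x + 24·x^2)·Dx^3  (order 3).
h: a_k = 0, -1, -1/2, 1/12, 5/32, -47/64, 1883/768, -3957/512, 198165/8192, -3747601/49152, …
ICs: h(0) = 0, h′(0) = -1, h′′(0) = -1.

f: a_k = 1, 2, -2, 4, -10, 28, -84, 264, -858, 2860, …
g: a_k = -2, -3, 9/4, -27/8, 405/64, -1701/128, 15309/512, -72171/1024, 2814669/16384, -14073345/32768, …
h₀=f+g: left-lcm gives L₀, ord ≤ 2.
Integrate: L := L₀·Dx.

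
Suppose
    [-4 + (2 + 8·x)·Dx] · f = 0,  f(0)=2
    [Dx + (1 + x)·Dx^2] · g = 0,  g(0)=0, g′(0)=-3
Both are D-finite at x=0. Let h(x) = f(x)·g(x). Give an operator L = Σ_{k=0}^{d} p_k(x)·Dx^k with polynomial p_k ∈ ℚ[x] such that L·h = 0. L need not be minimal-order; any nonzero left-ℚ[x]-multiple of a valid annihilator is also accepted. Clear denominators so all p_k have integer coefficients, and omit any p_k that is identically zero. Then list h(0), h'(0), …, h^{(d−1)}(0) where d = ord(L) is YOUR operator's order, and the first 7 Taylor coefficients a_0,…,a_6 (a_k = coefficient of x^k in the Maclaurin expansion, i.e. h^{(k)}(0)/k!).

L = (10 + 4·x) + (-3 - 12·x)·Dx + (1 + 9·x + 24·x^2 + 16·x^3)·Dx^2  (order 2).
h: a_k = 0, -6, -9, 16, -65/2, 389/5, -1052/5, …
ICs: h(0) = 0, h′(0) = -6.

f: a_k = 2, 4, -4, 8, -20, 56, -168, …
g: a_k = 0, -3, 3/2, -1, 3/4, -3/5, 1/2, …
Sym-product of L_f,L_g gives L₀ (≤ ord 2).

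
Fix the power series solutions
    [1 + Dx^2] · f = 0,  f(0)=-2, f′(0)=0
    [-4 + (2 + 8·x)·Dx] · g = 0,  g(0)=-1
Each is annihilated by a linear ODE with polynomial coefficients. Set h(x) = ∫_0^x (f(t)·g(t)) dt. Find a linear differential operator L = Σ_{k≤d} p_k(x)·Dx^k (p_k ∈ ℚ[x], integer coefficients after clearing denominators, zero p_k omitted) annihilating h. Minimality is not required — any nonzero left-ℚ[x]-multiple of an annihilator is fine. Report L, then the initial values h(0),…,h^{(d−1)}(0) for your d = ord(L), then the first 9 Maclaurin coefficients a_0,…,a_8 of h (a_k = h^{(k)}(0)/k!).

L = (13 + 8·x + 16·x^2)·Dx + (-4 - 16·x)·Dx^2 + (1 + 8·x + 16·x^2)·Dx^3  (order 3).
h: a_k = 0, 2, 2, -5/3, 3/2, -43/12, 313/36, -56941/2520, 90059/1440, …
ICs: h(0) = 0, h′(0) = 2, h′′(0) = 4.

f: a_k = -2, 0, 1, 0, -1/12, 0, 1/360, 0, -1/20160, …
g: a_k = -1, -2, 2, -4, 10, -28, 84, -264, 858, …
Sym-product of L_f,L_g gives L₀ (≤ ord 2).
∫: right-multiply L₀ by Dx.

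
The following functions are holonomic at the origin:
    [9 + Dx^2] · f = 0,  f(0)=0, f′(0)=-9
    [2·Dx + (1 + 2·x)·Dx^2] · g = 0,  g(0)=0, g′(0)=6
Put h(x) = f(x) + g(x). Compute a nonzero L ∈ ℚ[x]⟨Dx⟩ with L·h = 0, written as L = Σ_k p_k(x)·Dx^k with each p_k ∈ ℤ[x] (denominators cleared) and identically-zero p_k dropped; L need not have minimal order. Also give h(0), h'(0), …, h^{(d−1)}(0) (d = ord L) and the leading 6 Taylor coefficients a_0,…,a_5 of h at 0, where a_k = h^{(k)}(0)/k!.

L = (594 + 648·x + 648·x^2)·Dx + (153 + 630·x + 972·x^2 + 648·x^3)·Dx^2 + (66 + 72·x + 72·x^2)·Dx^3 + (17 + 70·x + 108·x^2 + 72·x^3)·Dx^4  (order 4).
h: a_k = 0, -3, -6, 43/2, -12, 105/8, …
ICs: h(0) = 0, h′(0) = -3, h′′(0) = -12, h′′′(0) = 129.

f: a_k = 0, -9, 0, 27/2, 0, -243/40, …
g: a_k = 0, 6, -6, 8, -12, 96/5, …
h₀=f+g: left-lcm gives L₀, ord ≤ 4.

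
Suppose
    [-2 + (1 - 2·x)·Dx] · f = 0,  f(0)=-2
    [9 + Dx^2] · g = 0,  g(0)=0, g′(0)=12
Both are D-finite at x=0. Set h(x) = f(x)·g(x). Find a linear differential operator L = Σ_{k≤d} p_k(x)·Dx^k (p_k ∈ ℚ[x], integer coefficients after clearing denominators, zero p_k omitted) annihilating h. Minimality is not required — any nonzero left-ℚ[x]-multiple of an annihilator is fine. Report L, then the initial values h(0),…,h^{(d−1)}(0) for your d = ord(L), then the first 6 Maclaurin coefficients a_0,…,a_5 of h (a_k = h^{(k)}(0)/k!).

L = (-9 + 18·x) + 4·Dx + (-1 + 2·x)·Dx^2  (order 2).
h: a_k = 0, -24, -48, -60, -120, -1281/5, …
ICs: h(0) = 0, h′(0) = -24.

f: a_k = -2, -4, -8, -16, -32, -64, …
g: a_k = 0, 12, 0, -18, 0, 81/10, …
Sym-product of L_f,L_g gives L₀ (≤ ord 2).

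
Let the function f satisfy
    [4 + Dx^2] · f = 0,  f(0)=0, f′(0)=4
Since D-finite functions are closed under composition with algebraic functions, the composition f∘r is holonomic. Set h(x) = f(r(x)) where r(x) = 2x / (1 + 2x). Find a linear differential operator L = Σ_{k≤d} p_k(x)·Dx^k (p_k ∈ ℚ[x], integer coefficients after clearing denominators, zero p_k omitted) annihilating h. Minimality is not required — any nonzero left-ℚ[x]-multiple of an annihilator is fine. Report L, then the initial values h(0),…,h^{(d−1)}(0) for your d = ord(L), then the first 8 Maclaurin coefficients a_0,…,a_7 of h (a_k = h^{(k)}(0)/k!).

L = 16 + (4 + 24·x + 48·x^2 + 32·x^3)·Dx + (1 + 8·x + 24·x^2 + 32·x^3 + 16·x^4)·Dx^2  (order 2).
h: a_k = 0, 8, -16, 32/3, 64, -5504/15, 1280, -1131008/315, …
ICs: h(0) = 0, h′(0) = 8.

f: a_k = 0, 4, 0, -8/3, 0, 8/15, 0, -16/315, …
L₀ from L_f via x↦r, Dx↦r'^{-1}Dx.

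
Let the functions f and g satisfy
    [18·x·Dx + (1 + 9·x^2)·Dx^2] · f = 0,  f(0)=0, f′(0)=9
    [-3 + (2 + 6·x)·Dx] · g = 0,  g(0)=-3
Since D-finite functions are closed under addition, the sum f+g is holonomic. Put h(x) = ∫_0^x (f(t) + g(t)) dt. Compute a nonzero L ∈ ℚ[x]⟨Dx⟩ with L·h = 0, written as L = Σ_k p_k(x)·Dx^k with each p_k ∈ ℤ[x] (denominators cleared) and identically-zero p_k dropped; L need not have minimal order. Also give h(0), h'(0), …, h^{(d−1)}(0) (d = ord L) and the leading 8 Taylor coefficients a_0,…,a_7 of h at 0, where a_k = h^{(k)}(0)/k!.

f: a_k = 0, 9, 0, -27, 0, 729/5, 0, -6561/7, …
g: a_k = -3, -9/2, 27/8, -81/16, 1215/128, -5103/256, 45927/1024, -216513/2048, …
Sum ⇒ L₀ = lclm(L_f,L_g) in ℚ(x)⟨Dx⟩.
h=∫h₀ ⇒ L = L₀·Dx.
L = (-36 - 270·x + 972·x^2 + 1458·x^3)·Dx^2 + (-33 - 144·x + 270·x^2 + 3888·x^3 + 5103·x^4)·Dx^3 + (-2 + 18·x + 108·x^2 + 324·x^3 + 1134·x^4 + 1458·x^5)·Dx^4  (order 4).
h: a_k = 0, -3, 9/4, 9/8, -513/64, 243/128, 53703/2560, 6561/1024, …
ICs: h(0) = 0, h′(0) = -3, h′′(0) = 9/2, h′′′(0) = 27/4.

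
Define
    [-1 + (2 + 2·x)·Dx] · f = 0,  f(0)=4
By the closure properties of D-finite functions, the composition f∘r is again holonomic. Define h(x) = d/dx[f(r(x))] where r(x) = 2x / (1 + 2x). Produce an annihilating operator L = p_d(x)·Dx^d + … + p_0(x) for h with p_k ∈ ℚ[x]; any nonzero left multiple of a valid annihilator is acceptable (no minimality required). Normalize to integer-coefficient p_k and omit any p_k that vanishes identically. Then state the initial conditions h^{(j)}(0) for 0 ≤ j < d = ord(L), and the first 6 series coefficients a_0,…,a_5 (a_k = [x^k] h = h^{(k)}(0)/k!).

f: a_k = 4, 2, -1/2, 1/4, -5/32, 7/64, …
Substitute x→r, Dx→(1/r')Dx; clear ⇒ L₀.
h₀' ⇒ L via d/dx closure of L₀.
L = (-5 - 16·x) + (-1 - 6·x - 8·x^2)·Dx  (order 1).
h: a_k = 4, -20, 78, -282, 1995/2, -7059/2, …
ICs: h(0) = 4.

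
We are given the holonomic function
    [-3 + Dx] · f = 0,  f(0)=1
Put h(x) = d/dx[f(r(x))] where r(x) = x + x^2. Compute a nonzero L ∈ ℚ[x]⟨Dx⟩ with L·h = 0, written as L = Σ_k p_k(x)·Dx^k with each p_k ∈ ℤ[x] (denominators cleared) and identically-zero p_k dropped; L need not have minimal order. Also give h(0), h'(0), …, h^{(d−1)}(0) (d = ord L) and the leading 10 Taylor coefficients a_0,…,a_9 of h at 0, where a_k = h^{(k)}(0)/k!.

L = (5 + 12·x + 12·x^2) + (-1 - 2·x)·Dx  (order 1).
h: a_k = 3, 15, 81/2, 171/2, 1161/8, 8613/40, 4509/16, 188217/560, 1646811/4480, 1678239/4480, …
ICs: h(0) = 3.

f: a_k = 1, 3, 9/2, 9/2, 27/8, 81/40, 81/80, 243/560, 729/4480, 243/4480, …
L₀ from L_f via x↦r, Dx↦r'^{-1}Dx.
h₀' ⇒ L via d/dx closure of L₀.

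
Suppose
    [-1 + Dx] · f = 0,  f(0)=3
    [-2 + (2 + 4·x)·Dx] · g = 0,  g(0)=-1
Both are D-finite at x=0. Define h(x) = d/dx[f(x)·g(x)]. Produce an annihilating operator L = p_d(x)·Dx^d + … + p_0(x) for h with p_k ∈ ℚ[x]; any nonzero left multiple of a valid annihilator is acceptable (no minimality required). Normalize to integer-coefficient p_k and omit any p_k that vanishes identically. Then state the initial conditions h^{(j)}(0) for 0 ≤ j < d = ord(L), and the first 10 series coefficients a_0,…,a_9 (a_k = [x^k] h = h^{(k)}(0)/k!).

f: a_k = 3, 3, 3/2, 1/2, 1/8, 1/40, 1/240, 1/1680, 1/13440, 1/120960, …
g: a_k = -1, -1, 1/2, -1/2, 5/8, -7/8, 21/16, -33/16, 429/128, -715/128, …
f·g: L₀ = L_f ⊗_s L_g, ord ≤ 1·1.
Differentiate: ansatz ord ≤ ord L₀ ⇒ L.
L = (1 + 4·x + 2·x^2) + (-1 - 3·x - 2·x^2)·Dx  (order 1).
h: a_k = -6, -6, -6, 2, -7, 61/5, -347/15, 4591/105, -34913/420, 599927/3780, …
ICs: h(0) = -6.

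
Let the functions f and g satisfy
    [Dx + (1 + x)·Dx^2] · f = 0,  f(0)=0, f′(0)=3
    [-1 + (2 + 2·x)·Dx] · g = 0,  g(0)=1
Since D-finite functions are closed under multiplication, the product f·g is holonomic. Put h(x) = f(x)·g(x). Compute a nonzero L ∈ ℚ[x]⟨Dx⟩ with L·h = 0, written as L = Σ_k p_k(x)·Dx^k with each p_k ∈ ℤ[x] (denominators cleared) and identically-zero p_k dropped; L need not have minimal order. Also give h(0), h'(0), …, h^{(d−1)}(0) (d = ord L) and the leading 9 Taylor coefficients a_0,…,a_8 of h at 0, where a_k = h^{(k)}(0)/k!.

L = 1 + (4 + 8·x + 4·x^2)·Dx^2  (order 2).
h: a_k = 0, 3, 0, -1/8, 1/8, -71/640, 31/320, -3043/35840, 2689/35840, …
ICs: h(0) = 0, h′(0) = 3.

f: a_k = 0, 3, -3/2, 1, -3/4, 3/5, -1/2, 3/7, -3/8, …
g: a_k = 1, 1/2, -1/8, 1/16, -5/128, 7/256, -21/1024, 33/2048, -429/32768, …
Product ⇒ symmetric product L₀, ord ≤ 2.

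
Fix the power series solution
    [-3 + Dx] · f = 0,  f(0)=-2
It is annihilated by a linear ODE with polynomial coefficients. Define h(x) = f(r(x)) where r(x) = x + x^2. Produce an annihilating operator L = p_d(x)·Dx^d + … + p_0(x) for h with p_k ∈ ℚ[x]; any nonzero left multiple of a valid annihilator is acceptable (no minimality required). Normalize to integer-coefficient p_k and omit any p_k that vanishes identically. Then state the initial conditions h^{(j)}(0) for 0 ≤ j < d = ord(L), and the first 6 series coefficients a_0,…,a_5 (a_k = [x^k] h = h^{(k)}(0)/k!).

L = (-3 - 6·x) + Dx  (order 1).
h: a_k = -2, -6, -15, -27, -171/4, -1161/20, …
ICs: h(0) = -2.

f: a_k = -2, -6, -9, -9, -27/4, -81/20, …
L₀ from L_f via x↦r, Dx↦r'^{-1}Dx.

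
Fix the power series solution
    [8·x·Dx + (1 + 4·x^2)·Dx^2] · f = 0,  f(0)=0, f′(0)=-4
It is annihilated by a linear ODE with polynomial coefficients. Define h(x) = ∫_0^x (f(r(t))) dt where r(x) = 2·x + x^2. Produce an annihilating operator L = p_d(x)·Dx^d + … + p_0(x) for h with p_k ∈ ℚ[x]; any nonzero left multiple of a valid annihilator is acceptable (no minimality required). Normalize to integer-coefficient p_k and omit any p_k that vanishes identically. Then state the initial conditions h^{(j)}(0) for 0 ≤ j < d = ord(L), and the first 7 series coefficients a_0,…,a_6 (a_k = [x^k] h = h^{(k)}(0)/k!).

L = (-1 + 32·x + 64·x^2 + 48·x^3 + 12·x^4)·Dx^2 + (1 + x + 16·x^2 + 32·x^3 + 20·x^4 + 4·x^5)·Dx^3  (order 3).
h: a_k = 0, 0, -4, -4/3, 32/3, 64/5, -944/15, …
ICs: h(0) = 0, h′(0) = 0, h′′(0) = -8.

f: a_k = 0, -4, 0, 16/3, 0, -64/5, 0, …
h₀=f(r): pull back L_f along r ⇒ L₀.
h=∫h₀ ⇒ L = L₀·Dx.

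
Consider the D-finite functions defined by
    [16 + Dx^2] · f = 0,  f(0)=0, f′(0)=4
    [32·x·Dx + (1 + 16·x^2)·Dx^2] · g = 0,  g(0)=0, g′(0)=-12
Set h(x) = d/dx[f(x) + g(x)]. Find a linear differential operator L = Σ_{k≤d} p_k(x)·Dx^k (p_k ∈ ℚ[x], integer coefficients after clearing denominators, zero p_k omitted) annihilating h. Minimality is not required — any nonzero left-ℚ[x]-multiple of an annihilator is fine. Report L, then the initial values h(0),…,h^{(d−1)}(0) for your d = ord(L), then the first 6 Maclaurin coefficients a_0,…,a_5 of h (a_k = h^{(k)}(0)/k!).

L = (-5632·x + 114688·x^3 + 131072·x^5) + (-16 + 1792·x^2 + 36864·x^4 + 65536·x^6)·Dx + (-352·x + 7168·x^3 + 8192·x^5)·Dx^2 + (-1 + 112·x^2 + 2304·x^4 + 4096·x^6)·Dx^3  (order 3).
h: a_k = -8, 0, 160, 0, -9088/3, 0, …
ICs: h(0) = -8, h′(0) = 0, h′′(0) = 320.

f: a_k = 0, 4, 0, -32/3, 0, 128/15, …
g: a_k = 0, -12, 0, 64, 0, -3072/5, …
Sum ⇒ L₀ = lclm(L_f,L_g) in ℚ(x)⟨Dx⟩.
h=h₀': d/dx-closure on L₀ ⇒ L.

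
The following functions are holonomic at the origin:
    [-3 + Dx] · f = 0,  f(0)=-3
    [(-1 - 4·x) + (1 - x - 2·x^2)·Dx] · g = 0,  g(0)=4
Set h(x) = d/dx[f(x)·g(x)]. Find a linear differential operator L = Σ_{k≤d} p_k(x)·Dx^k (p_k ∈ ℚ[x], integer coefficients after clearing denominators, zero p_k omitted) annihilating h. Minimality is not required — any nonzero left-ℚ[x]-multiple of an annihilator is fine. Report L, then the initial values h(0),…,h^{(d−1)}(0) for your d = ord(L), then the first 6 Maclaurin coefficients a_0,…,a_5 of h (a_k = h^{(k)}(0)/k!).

f: a_k = -3, -9, -27/2, -27/2, -81/8, -243/40, …
g: a_k = 4, 4, 12, 20, 44, 84, …
L₀ := L_f ⊗_s L_g (sym. prod.), ord ≤ 1.
Derive L from L₀ (diff closure).
L = (21 + 12·x - 39·x^2 - 12·x^3 + 36·x^4) + (-4 + 3·x + 15·x^2 - 4·x^3 - 12·x^4)·Dx  (order 1).
h: a_k = -48, -252, -828, -2274, -5724, -137637/10, …
ICs: h(0) = -48.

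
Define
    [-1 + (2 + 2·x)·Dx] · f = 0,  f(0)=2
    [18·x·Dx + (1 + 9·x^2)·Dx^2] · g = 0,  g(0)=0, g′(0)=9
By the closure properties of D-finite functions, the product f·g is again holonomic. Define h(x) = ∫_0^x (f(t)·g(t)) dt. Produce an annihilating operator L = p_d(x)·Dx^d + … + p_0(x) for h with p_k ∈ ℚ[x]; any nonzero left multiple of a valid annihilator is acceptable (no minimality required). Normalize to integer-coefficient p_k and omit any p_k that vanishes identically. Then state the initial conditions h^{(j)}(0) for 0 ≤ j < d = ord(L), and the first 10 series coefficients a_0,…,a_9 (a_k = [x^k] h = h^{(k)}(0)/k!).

L = (3 - 36·x - 9·x^2)·Dx + (-4 + 68·x + 108·x^2 + 36·x^3)·Dx^2 + (4 + 8·x + 40·x^2 + 72·x^3 + 36·x^4)·Dx^3  (order 3).
h: a_k = 0, 0, 9, 3, -225/16, -207/40, 31749/640, 91467/4480, -34214319/143360, -3664629/35840, …
ICs: h(0) = 0, h′(0) = 0, h′′(0) = 18.

f: a_k = 2, 1, -1/4, 1/8, -5/64, 7/128, -21/512, 33/1024, -429/16384, 715/32768, …
g: a_k = 0, 9, 0, -27, 0, 729/5, 0, -6561/7, 0, 6561, …
Sym-product of L_f,L_g gives L₀ (≤ ord 2).
h=∫h₀ ⇒ L = L₀·Dx.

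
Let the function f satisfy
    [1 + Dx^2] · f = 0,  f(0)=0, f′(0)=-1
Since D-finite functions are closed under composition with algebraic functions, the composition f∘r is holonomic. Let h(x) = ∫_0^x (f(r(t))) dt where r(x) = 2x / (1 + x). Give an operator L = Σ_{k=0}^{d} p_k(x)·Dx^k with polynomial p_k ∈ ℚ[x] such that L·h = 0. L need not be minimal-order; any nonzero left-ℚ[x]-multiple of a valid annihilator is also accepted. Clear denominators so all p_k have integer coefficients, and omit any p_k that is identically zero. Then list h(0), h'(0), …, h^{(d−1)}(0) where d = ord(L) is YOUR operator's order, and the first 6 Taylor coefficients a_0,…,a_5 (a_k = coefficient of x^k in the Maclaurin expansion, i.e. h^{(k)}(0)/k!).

L = 4·Dx + (2 + 6·x + 6·x^2 + 2·x^3)·Dx^2 + (1 + 4·x + 6·x^2 + 4·x^3 + x^4)·Dx^3  (order 3).
h: a_k = 0, 0, -1, 2/3, -1/6, -2/5, …
ICs: h(0) = 0, h′(0) = 0, h′′(0) = -2.

f: a_k = 0, -1, 0, 1/6, 0, -1/120, …
h₀=f(r): pull back L_f along r ⇒ L₀.
h=∫₀ˣh₀: take L = L₀·Dx.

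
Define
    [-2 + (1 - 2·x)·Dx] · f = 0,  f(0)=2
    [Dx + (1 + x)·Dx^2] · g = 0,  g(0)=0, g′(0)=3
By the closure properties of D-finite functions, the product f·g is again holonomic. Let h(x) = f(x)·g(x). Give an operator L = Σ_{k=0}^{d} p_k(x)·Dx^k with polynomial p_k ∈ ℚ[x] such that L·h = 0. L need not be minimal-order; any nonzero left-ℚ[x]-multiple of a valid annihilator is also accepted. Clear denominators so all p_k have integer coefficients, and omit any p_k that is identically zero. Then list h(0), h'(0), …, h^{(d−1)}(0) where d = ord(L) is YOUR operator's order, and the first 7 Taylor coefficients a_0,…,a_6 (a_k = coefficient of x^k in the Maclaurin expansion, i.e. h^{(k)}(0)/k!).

L = 2 + (3 + 6·x)·Dx + (-1 + x + 2·x^2)·Dx^2  (order 2).
h: a_k = 0, 6, 9, 20, 77/2, 391/5, 777/5, …
ICs: h(0) = 0, h′(0) = 6.

f: a_k = 2, 4, 8, 16, 32, 64, 128, …
g: a_k = 0, 3, -3/2, 1, -3/4, 3/5, -1/2, …
h₀=f·g: eliminate ⇒ L₀, order ≤ 1·2.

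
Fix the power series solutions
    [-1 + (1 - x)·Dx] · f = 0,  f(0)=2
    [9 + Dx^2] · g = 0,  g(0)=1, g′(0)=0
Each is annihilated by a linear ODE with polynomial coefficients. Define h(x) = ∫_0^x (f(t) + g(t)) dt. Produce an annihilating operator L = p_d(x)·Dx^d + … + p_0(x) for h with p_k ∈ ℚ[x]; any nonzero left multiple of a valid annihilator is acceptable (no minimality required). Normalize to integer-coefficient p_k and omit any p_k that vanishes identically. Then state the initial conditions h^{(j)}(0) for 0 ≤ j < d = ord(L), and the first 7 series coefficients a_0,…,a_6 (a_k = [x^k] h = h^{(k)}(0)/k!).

L = (135 - 162·x + 81·x^2)·Dx + (-99 + 261·x - 243·x^2 + 81·x^3)·Dx^2 + (15 - 18·x + 9·x^2)·Dx^3 + (-11 + 29·x - 27·x^2 + 9·x^3)·Dx^4  (order 4).
h: a_k = 0, 3, 1, -5/6, 1/2, 43/40, 1/3, …
ICs: h(0) = 0, h′(0) = 3, h′′(0) = 2, h′′′(0) = -5.

f: a_k = 2, 2, 2, 2, 2, 2, 2, …
g: a_k = 1, 0, -9/2, 0, 27/8, 0, -81/80, …
Sum ⇒ L₀ = lclm(L_f,L_g) in ℚ(x)⟨Dx⟩.
Integrate: L := L₀·Dx.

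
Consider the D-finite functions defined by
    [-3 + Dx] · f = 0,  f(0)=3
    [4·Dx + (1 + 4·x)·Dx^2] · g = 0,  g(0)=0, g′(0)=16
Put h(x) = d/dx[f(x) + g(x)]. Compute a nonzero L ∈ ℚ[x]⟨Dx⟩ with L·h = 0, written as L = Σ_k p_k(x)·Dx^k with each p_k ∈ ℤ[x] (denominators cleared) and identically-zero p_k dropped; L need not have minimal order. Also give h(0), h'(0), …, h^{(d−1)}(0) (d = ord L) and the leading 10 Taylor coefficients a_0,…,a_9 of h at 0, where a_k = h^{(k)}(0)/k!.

L = (-132 - 144·x) + (23 - 72·x - 144·x^2)·Dx + (7 + 40·x + 48·x^2)·Dx^2  (order 2).
h: a_k = 25, -37, 593/2, -1967/2, 33011/8, -654631/40, 5243609/80, -146798453/560, 4697627041/4480, -18790479733/4480, …
ICs: h(0) = 25, h′(0) = -37.

f: a_k = 3, 9, 27/2, 27/2, 81/8, 243/40, 243/80, 729/560, 2187/4480, 729/4480, …
g: a_k = 0, 16, -32, 256/3, -256, 4096/5, -8192/3, 65536/7, -32768, 1048576/9, …
h₀=f+g: left-lcm gives L₀, ord ≤ 3.
h=h₀': d/dx-closure on L₀ ⇒ L.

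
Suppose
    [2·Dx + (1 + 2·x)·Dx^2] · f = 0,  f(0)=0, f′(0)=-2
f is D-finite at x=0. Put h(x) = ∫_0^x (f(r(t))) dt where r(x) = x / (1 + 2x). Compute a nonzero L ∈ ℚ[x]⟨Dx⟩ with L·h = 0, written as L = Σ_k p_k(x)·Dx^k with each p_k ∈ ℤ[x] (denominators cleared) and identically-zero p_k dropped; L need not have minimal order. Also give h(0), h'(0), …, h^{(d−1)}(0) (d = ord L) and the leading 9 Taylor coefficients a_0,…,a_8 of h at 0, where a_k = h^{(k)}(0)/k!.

L = (6 + 16·x)·Dx^2 + (1 + 6·x + 8·x^2)·Dx^3  (order 3).
h: a_k = 0, 0, -1, 2, -14/3, 12, -496/15, 96, -2032/7, …
ICs: h(0) = 0, h′(0) = 0, h′′(0) = -2.

f: a_k = 0, -2, 2, -8/3, 4, -32/5, 32/3, -128/7, 32, …
Substitute x→r, Dx→(1/r')Dx; clear ⇒ L₀.
h=∫h₀ ⇒ L = L₀·Dx.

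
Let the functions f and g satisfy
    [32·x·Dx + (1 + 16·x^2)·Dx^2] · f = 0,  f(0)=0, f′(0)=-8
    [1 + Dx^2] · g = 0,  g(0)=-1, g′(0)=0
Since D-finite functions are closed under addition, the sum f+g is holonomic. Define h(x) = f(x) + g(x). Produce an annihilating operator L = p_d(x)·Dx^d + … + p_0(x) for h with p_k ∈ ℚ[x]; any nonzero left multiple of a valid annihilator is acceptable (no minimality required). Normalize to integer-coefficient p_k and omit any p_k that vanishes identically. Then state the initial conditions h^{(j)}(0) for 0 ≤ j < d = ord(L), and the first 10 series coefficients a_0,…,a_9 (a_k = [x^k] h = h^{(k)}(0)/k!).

f: a_k = 0, -8, 0, 128/3, 0, -2048/5, 0, 32768/7, 0, -524288/9, …
g: a_k = -1, 0, 1/2, 0, -1/24, 0, 1/720, 0, -1/40320, 0, …
h₀=f+g: left-lcm gives L₀, ord ≤ 4.
L = (-6112·x + 99328·x^3 + 8192·x^5)·Dx + (-31 + 1072·x^2 + 25344·x^4 + 4096·x^6)·Dx^2 + (-6112·x + 99328·x^3 + 8192·x^5)·Dx^3 + (-31 + 1072·x^2 + 25344·x^4 + 4096·x^6)·Dx^4  (order 4).
h: a_k = -1, -8, 1/2, 128/3, -1/24, -2048/5, 1/720, 32768/7, -1/40320, -524288/9, …
ICs: h(0) = -1, h′(0) = -8, h′′(0) = 1, h′′′(0) = 256.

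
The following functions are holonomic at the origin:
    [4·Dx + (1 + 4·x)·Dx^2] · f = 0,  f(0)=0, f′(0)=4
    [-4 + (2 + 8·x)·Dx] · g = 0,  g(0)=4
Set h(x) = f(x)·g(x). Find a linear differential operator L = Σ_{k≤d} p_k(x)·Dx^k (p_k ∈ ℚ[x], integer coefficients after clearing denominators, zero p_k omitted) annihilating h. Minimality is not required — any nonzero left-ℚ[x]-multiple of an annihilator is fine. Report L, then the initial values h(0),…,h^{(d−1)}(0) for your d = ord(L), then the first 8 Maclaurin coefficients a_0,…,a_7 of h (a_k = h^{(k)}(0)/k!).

L = 4 + (1 + 8·x + 16·x^2)·Dx^2  (order 2).
h: a_k = 0, 16, 0, -32/3, 128/3, -2272/15, 7936/15, -194752/105, …
ICs: h(0) = 0, h′(0) = 16.

f: a_k = 0, 4, -8, 64/3, -64, 1024/5, -2048/3, 16384/7, …
g: a_k = 4, 8, -8, 16, -40, 112, -336, 1056, …
L₀ := L_f ⊗_s L_g (sym. prod.), ord ≤ 2.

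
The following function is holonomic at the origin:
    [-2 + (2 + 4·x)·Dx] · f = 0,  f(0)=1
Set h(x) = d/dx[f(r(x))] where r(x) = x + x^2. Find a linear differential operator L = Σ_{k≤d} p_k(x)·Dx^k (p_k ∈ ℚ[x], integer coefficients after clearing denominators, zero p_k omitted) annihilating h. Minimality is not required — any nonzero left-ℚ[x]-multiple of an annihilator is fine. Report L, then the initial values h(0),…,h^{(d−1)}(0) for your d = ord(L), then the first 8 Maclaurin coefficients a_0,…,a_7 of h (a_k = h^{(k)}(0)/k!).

f: a_k = 1, 1, -1/2, 1/2, -5/8, 7/8, -21/16, 33/16, …
Change of var in L_f (x↦r) gives L₀.
h₀' ⇒ L via d/dx closure of L₀.
L = 1 + (-1 - 4·x - 6·x^2 - 4·x^3)·Dx  (order 1).
h: a_k = 1, 1, -3/2, 3/2, -5/8, -9/8, 49/16, -61/16, …
ICs: h(0) = 1.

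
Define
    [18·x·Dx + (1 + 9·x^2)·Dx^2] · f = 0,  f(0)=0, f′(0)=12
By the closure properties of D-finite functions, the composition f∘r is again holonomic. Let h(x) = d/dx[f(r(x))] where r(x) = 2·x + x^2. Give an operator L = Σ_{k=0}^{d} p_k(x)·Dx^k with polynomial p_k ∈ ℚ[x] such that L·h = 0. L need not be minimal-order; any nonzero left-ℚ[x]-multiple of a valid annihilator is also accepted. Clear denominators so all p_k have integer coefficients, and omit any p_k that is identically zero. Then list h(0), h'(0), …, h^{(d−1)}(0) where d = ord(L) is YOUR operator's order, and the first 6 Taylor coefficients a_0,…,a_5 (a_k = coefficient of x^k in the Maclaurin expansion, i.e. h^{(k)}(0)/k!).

L = (-1 + 72·x + 144·x^2 + 108·x^3 + 27·x^4) + (1 + x + 36·x^2 + 72·x^3 + 45·x^4 + 9·x^5)·Dx  (order 1).
h: a_k = 24, 24, -864, -1728, 30024, 93096, …
ICs: h(0) = 24.

f: a_k = 0, 12, 0, -36, 0, 972/5, …
Change of var in L_f (x↦r) gives L₀.
h=h₀': d/dx-closure on L₀ ⇒ L.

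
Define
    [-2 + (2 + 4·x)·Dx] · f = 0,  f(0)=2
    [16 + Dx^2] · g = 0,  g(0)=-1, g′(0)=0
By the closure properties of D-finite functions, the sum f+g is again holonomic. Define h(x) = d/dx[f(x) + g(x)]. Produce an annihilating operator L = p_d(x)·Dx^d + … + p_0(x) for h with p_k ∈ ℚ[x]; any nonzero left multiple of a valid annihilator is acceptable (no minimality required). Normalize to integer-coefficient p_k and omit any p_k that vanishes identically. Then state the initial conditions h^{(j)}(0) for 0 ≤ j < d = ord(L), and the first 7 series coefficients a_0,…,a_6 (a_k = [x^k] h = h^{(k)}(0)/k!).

f: a_k = 2, 2, -1, 1, -5/4, 7/4, -21/8, …
g: a_k = -1, 0, 8, 0, -32/3, 0, 256/45, …
Weyl lclm of L_f,L_g ⇒ L₀ (ord ≤ 3).
h=h₀': d/dx-closure on L₀ ⇒ L.
L = (-496 - 1024·x - 1024·x^2) + (-304 - 1632·x - 3072·x^2 - 2048·x^3)·Dx + (-31 - 64·x - 64·x^2)·Dx^2 + (-19 - 102·x - 192·x^2 - 128·x^3)·Dx^3  (order 3).
h: a_k = 2, 14, 3, -143/3, 35/4, 1103/60, 231/8, …
ICs: h(0) = 2, h′(0) = 14, h′′(0) = 6.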